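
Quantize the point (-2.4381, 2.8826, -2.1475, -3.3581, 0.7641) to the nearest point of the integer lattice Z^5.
(-2, 3, -2, -3, 1)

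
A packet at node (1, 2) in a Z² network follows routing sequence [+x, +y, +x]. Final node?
(3, 3)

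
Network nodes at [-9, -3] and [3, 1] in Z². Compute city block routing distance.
16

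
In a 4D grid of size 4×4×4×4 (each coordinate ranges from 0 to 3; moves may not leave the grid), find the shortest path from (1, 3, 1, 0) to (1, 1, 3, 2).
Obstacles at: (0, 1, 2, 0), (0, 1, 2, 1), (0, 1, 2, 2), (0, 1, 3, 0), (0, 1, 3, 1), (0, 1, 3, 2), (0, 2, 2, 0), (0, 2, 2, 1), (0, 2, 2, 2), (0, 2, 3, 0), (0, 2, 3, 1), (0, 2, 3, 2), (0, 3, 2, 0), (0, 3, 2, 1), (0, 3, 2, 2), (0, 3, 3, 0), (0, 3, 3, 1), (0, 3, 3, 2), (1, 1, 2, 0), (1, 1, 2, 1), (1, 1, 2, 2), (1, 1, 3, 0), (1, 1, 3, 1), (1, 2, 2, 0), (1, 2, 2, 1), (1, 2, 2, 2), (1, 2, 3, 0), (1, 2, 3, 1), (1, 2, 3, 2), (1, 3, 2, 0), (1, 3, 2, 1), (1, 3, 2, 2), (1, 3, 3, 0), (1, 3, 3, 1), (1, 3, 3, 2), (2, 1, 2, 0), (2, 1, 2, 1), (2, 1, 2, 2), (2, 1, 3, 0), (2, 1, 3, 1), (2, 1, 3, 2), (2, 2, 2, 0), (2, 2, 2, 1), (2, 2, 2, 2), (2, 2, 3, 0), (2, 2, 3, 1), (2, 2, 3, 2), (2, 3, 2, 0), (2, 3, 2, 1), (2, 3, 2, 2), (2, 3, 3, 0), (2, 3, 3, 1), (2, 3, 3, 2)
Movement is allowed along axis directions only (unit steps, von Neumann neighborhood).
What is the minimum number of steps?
8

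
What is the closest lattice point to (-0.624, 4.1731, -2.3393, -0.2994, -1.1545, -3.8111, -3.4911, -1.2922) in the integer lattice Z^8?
(-1, 4, -2, 0, -1, -4, -3, -1)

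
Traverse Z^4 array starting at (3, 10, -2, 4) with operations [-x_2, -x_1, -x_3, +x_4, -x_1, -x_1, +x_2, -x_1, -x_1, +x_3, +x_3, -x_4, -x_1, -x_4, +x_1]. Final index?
(-2, 10, -1, 3)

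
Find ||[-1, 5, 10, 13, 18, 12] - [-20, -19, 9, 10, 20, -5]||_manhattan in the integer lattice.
66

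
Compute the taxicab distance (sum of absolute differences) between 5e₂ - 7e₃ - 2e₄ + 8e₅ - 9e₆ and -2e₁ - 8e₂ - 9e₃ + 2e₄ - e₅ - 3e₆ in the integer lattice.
36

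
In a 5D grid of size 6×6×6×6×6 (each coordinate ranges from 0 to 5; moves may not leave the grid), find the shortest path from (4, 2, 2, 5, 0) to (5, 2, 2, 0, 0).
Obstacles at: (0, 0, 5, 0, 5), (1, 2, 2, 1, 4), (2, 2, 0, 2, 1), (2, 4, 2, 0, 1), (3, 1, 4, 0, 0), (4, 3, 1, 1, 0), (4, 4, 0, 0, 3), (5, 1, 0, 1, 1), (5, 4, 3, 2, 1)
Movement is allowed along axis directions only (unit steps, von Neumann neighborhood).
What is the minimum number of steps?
6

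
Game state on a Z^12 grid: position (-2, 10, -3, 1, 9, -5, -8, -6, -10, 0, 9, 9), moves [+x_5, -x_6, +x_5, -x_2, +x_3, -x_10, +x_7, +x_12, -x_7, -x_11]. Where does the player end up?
(-2, 9, -2, 1, 11, -6, -8, -6, -10, -1, 8, 10)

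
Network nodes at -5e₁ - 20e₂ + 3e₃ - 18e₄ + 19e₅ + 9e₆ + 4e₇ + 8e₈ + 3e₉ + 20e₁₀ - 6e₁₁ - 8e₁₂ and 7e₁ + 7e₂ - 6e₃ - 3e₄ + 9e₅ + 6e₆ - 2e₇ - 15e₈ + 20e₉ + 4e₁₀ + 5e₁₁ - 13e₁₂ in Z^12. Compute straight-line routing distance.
50.4381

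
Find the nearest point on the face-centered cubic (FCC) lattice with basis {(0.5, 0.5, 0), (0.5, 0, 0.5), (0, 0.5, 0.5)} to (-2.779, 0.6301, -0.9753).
(-2.5, 0.5, -1)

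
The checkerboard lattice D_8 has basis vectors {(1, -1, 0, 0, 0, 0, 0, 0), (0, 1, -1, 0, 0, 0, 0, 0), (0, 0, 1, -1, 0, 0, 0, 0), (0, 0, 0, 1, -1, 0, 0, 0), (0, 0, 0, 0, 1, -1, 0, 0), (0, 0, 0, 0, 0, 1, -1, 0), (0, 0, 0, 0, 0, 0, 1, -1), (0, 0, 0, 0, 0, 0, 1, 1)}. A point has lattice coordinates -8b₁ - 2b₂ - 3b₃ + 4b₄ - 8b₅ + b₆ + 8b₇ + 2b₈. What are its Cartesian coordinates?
(-8, 6, -1, 7, -12, 9, 9, -6)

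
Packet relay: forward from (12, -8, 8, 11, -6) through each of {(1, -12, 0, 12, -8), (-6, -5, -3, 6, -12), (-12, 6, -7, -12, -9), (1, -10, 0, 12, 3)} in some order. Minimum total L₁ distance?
113
(one optimal route: (12, -8, 8, 11, -6) → (1, -10, 0, 12, 3) → (1, -12, 0, 12, -8) → (-6, -5, -3, 6, -12) → (-12, 6, -7, -12, -9))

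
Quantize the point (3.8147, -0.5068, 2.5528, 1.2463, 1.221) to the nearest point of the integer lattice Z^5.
(4, -1, 3, 1, 1)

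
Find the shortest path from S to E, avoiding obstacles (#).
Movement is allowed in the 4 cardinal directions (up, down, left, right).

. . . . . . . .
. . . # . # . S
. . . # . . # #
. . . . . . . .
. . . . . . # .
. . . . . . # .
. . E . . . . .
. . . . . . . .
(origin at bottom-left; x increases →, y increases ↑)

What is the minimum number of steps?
12
(one shortest path: (7, 6) → (6, 6) → (6, 7) → (5, 7) → (4, 7) → (3, 7) → (2, 7) → (2, 6) → (2, 5) → (2, 4) → (2, 3) → (2, 2) → (2, 1))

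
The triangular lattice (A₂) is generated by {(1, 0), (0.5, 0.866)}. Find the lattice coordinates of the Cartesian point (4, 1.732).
3b₁ + 2b₂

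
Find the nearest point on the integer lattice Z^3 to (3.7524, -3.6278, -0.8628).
(4, -4, -1)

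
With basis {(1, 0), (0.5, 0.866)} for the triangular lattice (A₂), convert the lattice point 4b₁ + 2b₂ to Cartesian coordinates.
(5, 1.732)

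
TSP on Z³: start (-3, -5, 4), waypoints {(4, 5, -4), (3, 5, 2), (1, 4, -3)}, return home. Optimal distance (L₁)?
50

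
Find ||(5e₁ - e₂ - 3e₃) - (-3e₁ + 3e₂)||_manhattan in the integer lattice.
15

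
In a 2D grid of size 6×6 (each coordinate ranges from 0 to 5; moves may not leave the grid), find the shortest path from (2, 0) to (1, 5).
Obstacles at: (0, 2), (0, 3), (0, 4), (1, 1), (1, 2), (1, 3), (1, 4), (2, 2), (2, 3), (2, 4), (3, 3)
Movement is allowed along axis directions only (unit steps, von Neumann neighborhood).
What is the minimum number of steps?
10
(one shortest path: (2, 0) → (3, 0) → (4, 0) → (4, 1) → (4, 2) → (4, 3) → (4, 4) → (3, 4) → (3, 5) → (2, 5) → (1, 5))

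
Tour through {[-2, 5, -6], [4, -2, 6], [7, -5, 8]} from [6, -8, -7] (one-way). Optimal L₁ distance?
52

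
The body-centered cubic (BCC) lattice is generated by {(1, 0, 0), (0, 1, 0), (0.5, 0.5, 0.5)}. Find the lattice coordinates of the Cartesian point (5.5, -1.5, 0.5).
5b₁ - 2b₂ + b₃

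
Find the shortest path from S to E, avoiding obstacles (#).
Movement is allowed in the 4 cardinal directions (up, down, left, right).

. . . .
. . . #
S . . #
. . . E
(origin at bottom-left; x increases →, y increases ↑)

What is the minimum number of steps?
4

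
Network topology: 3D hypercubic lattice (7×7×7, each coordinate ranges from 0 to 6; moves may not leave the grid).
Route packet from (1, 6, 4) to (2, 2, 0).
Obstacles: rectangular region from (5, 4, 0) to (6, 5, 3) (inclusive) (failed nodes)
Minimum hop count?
9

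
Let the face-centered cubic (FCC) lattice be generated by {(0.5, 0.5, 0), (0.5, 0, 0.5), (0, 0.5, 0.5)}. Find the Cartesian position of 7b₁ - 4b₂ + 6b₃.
(1.5, 6.5, 1)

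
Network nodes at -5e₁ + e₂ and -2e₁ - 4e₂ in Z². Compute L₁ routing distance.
8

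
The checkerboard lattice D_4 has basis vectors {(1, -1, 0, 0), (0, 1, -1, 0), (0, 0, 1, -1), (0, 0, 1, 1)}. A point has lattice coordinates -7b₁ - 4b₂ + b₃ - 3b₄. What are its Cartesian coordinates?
(-7, 3, 2, -4)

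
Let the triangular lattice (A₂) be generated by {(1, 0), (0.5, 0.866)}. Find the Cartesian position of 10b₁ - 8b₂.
(6, -6.928)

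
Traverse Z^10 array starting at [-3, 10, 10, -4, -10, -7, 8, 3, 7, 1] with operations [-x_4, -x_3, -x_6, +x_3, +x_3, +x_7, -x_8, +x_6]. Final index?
(-3, 10, 11, -5, -10, -7, 9, 2, 7, 1)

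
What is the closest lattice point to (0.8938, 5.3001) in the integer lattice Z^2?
(1, 5)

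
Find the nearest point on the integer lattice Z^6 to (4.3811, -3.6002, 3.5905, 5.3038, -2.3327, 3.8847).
(4, -4, 4, 5, -2, 4)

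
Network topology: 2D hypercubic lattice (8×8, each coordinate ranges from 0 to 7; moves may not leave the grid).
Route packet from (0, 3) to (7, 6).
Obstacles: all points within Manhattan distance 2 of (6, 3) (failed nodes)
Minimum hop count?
10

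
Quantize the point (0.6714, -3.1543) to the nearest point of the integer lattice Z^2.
(1, -3)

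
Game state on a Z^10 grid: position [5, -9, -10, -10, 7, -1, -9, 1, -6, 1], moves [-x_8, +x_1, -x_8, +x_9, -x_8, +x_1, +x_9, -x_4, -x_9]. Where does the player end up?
(7, -9, -10, -11, 7, -1, -9, -2, -5, 1)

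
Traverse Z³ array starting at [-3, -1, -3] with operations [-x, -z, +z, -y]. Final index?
(-4, -2, -3)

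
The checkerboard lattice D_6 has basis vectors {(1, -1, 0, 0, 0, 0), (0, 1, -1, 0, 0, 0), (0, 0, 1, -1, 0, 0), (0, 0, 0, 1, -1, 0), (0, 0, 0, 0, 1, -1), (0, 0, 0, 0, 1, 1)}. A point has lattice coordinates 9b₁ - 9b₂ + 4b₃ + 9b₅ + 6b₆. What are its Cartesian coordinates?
(9, -18, 13, -4, 15, -3)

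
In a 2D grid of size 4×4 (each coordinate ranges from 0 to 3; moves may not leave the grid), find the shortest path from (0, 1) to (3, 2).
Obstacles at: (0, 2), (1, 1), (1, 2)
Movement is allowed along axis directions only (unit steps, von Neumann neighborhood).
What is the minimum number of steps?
6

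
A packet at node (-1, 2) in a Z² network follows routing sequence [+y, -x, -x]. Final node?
(-3, 3)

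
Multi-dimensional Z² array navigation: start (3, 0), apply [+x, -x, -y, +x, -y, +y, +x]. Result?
(5, -1)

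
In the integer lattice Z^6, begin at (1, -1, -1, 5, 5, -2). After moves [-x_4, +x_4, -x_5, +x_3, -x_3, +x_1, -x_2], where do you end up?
(2, -2, -1, 5, 4, -2)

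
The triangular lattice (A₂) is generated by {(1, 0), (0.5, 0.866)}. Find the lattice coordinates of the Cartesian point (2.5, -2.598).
4b₁ - 3b₂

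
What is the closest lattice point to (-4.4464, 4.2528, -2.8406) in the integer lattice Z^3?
(-4, 4, -3)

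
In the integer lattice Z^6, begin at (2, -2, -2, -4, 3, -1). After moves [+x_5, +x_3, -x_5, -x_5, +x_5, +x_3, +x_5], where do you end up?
(2, -2, 0, -4, 4, -1)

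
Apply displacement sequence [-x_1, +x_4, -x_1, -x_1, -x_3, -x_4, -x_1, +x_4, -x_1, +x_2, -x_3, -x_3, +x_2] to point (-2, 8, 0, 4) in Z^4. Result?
(-7, 10, -3, 5)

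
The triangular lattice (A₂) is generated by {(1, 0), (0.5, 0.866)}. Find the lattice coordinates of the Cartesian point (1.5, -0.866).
2b₁ - b₂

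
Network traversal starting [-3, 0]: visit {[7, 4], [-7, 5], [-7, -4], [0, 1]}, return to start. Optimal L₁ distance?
46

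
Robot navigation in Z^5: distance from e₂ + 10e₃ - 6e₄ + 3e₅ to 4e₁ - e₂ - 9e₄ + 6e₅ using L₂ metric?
11.7473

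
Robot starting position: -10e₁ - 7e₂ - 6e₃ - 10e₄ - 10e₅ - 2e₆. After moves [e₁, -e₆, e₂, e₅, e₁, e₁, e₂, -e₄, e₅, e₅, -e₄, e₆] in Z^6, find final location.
(-7, -5, -6, -12, -7, -2)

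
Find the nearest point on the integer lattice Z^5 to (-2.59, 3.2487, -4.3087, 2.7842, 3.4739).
(-3, 3, -4, 3, 3)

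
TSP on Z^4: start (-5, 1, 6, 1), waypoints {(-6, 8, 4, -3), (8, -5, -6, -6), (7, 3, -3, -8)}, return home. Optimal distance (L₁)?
96
(one optimal route: (-5, 1, 6, 1) → (-6, 8, 4, -3) → (7, 3, -3, -8) → (8, -5, -6, -6) → (-5, 1, 6, 1))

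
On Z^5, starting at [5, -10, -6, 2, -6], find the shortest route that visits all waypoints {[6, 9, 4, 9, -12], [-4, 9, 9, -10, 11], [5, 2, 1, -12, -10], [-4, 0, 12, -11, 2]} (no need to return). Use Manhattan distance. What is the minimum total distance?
134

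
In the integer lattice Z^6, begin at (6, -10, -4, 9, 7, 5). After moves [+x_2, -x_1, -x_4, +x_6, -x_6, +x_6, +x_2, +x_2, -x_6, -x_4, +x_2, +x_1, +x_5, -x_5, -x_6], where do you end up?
(6, -6, -4, 7, 7, 4)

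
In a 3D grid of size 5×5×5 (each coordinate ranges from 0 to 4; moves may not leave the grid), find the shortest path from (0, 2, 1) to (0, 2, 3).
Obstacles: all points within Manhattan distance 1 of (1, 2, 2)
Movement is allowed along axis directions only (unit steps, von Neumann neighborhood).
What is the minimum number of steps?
4
(one shortest path: (0, 2, 1) → (0, 1, 1) → (0, 1, 2) → (0, 1, 3) → (0, 2, 3))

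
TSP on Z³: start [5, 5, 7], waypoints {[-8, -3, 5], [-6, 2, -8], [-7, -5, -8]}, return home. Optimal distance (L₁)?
76
(one optimal route: (5, 5, 7) → (-8, -3, 5) → (-7, -5, -8) → (-6, 2, -8) → (5, 5, 7))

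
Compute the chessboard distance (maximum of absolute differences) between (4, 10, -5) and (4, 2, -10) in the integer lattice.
8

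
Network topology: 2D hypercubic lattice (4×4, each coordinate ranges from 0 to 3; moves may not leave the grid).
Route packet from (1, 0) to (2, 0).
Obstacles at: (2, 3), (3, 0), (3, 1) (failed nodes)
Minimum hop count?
1
(one shortest path: (1, 0) → (2, 0))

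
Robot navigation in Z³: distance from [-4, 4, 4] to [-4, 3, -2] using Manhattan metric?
7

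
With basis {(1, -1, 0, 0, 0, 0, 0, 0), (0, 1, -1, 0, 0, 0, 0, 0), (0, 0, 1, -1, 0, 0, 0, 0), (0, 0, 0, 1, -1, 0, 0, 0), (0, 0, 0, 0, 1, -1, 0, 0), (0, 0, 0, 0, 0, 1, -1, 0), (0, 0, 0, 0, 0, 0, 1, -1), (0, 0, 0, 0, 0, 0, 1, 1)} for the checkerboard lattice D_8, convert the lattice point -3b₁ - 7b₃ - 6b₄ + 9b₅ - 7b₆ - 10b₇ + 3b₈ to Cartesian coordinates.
(-3, 3, -7, 1, 15, -16, 0, 13)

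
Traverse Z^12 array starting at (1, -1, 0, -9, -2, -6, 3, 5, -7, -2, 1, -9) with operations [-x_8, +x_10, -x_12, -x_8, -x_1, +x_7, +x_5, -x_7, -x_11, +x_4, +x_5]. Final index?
(0, -1, 0, -8, 0, -6, 3, 3, -7, -1, 0, -10)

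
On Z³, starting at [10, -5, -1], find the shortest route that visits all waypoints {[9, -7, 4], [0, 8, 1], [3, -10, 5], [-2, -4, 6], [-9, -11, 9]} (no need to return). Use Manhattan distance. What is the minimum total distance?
71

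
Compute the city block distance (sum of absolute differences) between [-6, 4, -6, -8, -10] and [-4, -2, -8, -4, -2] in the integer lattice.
22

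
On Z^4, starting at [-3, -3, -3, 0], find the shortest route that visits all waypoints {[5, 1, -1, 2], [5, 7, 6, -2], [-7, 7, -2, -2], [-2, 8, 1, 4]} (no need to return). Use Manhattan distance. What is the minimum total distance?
67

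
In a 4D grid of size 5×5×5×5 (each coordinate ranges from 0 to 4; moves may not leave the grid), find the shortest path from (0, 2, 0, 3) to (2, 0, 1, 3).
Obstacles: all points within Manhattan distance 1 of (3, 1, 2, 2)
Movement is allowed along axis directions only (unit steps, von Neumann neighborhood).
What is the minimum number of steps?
5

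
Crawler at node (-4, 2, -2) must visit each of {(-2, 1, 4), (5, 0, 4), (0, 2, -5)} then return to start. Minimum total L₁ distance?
40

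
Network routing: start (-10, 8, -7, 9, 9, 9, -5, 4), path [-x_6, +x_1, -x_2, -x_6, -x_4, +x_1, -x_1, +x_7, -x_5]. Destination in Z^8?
(-9, 7, -7, 8, 8, 7, -4, 4)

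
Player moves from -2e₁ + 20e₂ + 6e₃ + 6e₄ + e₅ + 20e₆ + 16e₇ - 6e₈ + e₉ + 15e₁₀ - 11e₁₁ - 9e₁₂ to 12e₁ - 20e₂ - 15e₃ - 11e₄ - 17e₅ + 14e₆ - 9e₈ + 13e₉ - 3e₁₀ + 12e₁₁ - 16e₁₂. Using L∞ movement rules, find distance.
40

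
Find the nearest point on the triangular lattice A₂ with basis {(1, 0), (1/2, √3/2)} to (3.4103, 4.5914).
(3.5, 4.33)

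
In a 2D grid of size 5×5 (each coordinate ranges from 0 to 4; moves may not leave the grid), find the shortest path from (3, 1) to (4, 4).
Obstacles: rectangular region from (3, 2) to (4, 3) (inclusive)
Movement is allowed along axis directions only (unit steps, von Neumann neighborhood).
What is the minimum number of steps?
6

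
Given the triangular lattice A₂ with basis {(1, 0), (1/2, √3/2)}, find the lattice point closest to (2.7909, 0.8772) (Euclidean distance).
(2.5, 0.866)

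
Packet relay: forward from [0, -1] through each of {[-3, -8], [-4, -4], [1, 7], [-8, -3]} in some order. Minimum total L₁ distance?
38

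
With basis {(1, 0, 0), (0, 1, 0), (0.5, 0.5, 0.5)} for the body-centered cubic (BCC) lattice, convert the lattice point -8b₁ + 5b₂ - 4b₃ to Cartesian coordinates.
(-10, 3, -2)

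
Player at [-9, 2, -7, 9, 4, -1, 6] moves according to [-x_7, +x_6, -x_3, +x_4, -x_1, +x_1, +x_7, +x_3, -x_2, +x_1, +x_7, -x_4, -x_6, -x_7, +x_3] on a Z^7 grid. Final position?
(-8, 1, -6, 9, 4, -1, 6)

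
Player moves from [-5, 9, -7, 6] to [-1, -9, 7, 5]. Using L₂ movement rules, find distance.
23.1733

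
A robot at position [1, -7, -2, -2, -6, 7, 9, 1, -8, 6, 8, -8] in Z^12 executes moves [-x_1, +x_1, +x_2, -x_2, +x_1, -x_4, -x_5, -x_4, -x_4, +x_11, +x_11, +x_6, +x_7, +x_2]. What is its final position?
(2, -6, -2, -5, -7, 8, 10, 1, -8, 6, 10, -8)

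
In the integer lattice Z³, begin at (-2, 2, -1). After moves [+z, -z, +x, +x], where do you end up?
(0, 2, -1)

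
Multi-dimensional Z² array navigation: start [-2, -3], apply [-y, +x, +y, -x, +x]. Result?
(-1, -3)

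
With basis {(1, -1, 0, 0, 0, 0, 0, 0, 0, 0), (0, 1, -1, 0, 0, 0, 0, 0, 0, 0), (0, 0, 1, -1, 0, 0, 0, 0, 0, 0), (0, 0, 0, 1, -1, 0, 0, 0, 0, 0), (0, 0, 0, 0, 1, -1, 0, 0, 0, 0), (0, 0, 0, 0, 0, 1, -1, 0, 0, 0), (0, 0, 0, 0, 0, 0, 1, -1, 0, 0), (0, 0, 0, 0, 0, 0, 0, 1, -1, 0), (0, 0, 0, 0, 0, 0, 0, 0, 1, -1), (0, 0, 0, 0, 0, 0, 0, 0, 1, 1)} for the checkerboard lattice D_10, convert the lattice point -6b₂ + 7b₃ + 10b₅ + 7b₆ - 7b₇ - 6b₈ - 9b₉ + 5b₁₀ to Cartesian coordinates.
(0, -6, 13, -7, 10, -3, -14, 1, 2, 14)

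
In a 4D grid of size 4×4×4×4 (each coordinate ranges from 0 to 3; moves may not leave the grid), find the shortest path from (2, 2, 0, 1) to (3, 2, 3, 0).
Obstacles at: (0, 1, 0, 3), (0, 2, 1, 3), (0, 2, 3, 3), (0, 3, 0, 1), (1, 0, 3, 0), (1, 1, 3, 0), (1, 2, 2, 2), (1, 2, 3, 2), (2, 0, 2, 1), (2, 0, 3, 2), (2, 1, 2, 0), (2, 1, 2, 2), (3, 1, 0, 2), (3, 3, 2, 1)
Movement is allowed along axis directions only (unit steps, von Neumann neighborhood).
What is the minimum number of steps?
5
(one shortest path: (2, 2, 0, 1) → (3, 2, 0, 1) → (3, 2, 1, 1) → (3, 2, 2, 1) → (3, 2, 3, 1) → (3, 2, 3, 0))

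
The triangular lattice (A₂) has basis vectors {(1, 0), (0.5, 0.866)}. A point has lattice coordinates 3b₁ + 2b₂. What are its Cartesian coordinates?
(4, 1.732)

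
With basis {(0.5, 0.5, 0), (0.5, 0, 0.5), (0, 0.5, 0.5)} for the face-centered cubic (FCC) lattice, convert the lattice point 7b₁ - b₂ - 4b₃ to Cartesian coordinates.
(3, 1.5, -2.5)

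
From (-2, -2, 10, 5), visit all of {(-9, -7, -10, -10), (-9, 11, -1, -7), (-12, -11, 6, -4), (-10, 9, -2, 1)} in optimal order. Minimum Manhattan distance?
103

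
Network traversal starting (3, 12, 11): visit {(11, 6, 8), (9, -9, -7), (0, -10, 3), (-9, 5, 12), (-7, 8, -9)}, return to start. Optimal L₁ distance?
150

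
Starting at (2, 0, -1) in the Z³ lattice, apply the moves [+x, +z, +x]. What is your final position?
(4, 0, 0)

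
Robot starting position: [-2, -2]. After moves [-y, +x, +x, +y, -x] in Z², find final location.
(-1, -2)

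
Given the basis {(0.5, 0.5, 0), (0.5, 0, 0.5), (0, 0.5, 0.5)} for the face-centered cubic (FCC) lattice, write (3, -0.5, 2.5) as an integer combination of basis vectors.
6b₂ - b₃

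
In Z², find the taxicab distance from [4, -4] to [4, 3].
7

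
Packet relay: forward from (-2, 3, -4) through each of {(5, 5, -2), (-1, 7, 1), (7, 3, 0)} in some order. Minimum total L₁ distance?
27
(one optimal route: (-2, 3, -4) → (-1, 7, 1) → (5, 5, -2) → (7, 3, 0))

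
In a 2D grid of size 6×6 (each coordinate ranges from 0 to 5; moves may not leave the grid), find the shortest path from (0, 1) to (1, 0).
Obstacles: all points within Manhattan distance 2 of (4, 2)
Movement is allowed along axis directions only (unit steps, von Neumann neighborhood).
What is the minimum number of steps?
2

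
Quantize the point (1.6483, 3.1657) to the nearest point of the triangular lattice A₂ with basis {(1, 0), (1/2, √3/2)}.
(2, 3.464)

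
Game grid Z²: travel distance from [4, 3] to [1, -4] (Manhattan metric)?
10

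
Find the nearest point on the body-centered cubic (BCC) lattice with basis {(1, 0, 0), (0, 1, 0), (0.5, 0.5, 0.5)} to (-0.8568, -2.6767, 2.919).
(-1, -3, 3)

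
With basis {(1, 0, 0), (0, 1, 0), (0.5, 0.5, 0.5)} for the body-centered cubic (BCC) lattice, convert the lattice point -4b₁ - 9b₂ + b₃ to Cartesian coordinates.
(-3.5, -8.5, 0.5)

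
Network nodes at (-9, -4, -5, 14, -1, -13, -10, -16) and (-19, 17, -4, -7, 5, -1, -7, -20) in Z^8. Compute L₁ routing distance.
78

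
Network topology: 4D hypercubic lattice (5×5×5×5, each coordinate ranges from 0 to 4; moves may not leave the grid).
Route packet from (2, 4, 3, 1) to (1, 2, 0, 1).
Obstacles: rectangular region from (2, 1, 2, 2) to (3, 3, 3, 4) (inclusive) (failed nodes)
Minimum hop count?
6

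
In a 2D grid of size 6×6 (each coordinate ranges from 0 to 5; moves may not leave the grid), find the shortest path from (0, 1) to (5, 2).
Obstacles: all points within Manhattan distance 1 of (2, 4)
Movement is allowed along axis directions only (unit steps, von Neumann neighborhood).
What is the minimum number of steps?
6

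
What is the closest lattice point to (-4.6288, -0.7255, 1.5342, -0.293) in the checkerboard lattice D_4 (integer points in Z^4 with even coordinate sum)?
(-5, -1, 2, 0)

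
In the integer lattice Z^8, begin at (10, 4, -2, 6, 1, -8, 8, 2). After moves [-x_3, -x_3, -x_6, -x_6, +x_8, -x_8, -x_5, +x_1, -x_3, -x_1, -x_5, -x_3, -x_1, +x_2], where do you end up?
(9, 5, -6, 6, -1, -10, 8, 2)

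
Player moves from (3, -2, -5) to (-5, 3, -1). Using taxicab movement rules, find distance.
17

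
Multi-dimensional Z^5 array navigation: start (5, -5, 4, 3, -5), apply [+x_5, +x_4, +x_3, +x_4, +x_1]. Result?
(6, -5, 5, 5, -4)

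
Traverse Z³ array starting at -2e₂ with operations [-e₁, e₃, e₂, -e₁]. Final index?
(-2, -1, 1)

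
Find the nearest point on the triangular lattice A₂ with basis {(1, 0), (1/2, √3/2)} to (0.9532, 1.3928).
(1, 1.732)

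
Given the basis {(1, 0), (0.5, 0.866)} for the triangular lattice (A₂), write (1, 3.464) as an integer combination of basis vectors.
-b₁ + 4b₂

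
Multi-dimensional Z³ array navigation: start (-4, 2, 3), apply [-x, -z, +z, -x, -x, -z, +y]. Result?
(-7, 3, 2)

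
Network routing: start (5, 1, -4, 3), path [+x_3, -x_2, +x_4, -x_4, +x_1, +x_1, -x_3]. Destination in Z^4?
(7, 0, -4, 3)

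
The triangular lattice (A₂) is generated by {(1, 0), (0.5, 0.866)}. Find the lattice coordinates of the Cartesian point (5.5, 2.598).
4b₁ + 3b₂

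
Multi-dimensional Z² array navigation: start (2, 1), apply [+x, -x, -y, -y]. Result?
(2, -1)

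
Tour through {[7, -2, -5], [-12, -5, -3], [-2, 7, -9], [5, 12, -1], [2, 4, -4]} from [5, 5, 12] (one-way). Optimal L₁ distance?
88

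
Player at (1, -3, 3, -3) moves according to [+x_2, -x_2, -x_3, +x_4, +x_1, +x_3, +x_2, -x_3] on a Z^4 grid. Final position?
(2, -2, 2, -2)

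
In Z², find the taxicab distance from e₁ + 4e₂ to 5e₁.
8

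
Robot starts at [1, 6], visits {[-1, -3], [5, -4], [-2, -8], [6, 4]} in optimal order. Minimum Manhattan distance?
29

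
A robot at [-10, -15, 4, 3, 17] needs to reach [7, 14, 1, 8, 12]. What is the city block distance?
59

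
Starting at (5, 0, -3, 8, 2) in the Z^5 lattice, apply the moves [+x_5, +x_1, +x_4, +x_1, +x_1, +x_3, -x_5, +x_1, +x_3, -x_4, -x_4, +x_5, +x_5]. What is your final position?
(9, 0, -1, 7, 4)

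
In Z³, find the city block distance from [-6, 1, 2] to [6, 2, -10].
25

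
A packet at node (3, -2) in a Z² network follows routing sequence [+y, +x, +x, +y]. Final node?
(5, 0)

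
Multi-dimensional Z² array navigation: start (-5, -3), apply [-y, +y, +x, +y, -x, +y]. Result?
(-5, -1)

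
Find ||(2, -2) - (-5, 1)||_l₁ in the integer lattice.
10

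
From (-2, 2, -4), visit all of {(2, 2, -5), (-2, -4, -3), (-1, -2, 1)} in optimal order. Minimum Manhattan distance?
24
(one optimal route: (-2, 2, -4) → (2, 2, -5) → (-2, -4, -3) → (-1, -2, 1))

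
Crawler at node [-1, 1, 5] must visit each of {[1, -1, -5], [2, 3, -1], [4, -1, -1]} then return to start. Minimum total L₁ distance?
38
(one optimal route: (-1, 1, 5) → (1, -1, -5) → (4, -1, -1) → (2, 3, -1) → (-1, 1, 5))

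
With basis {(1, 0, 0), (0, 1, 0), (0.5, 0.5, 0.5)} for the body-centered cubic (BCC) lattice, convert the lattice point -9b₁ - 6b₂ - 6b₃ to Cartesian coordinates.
(-12, -9, -3)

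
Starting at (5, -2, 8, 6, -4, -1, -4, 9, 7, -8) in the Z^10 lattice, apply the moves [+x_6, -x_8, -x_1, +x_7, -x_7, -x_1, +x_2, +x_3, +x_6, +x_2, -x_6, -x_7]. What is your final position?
(3, 0, 9, 6, -4, 0, -5, 8, 7, -8)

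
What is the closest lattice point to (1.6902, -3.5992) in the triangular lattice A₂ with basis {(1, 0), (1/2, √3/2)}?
(2, -3.464)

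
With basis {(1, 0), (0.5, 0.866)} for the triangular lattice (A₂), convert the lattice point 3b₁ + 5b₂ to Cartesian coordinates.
(5.5, 4.33)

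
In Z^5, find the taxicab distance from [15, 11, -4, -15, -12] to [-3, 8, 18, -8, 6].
68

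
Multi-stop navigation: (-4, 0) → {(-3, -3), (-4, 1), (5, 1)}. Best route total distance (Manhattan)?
18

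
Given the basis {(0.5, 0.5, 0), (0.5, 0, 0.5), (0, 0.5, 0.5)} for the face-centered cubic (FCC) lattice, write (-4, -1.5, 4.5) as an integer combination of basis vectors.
-10b₁ + 2b₂ + 7b₃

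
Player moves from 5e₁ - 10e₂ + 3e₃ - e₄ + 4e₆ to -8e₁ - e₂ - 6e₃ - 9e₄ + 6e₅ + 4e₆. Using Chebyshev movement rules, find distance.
13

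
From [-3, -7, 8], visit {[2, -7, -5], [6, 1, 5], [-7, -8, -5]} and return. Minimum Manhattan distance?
70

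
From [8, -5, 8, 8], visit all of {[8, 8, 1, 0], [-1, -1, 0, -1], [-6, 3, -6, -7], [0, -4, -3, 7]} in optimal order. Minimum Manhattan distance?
89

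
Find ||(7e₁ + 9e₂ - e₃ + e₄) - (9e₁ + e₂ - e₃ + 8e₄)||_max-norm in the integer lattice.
8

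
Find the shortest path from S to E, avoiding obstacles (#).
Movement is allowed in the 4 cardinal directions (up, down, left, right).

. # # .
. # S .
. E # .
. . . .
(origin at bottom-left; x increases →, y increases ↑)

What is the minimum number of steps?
6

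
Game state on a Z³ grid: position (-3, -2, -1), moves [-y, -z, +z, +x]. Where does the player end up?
(-2, -3, -1)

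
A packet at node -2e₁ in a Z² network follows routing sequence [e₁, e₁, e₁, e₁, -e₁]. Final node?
(1, 0)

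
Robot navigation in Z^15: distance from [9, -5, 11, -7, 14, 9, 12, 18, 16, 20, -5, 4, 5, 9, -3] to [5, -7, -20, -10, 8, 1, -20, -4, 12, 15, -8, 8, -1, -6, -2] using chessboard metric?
32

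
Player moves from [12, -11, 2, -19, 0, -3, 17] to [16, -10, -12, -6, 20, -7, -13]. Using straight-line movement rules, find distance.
41.2068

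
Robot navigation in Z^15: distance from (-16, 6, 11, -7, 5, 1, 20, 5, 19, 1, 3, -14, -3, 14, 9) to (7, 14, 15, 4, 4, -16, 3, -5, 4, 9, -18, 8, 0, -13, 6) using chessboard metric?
27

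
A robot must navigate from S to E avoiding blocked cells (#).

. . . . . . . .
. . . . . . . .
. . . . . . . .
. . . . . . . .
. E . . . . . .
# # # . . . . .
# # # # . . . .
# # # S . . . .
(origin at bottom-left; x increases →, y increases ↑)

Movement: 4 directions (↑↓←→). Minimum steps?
7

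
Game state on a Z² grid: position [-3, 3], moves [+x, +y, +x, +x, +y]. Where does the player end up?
(0, 5)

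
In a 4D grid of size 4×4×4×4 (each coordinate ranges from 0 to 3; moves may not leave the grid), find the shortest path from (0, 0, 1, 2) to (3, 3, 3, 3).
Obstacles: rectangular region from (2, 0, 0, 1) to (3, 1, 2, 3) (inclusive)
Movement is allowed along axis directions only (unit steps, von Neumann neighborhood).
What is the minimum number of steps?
9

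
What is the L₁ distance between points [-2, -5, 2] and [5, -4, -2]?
12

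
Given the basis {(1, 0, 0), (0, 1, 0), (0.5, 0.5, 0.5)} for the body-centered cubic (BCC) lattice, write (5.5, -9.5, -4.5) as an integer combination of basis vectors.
10b₁ - 5b₂ - 9b₃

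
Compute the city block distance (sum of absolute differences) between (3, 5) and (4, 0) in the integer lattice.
6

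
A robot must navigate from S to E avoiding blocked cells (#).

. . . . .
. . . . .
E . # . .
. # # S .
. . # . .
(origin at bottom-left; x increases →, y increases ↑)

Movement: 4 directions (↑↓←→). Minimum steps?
6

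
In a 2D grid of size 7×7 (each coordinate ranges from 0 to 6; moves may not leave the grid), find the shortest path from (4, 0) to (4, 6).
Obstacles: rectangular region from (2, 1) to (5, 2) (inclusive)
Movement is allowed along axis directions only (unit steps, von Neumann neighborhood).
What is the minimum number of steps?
10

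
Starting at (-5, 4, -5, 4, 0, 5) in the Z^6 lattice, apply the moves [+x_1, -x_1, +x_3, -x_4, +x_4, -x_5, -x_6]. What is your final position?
(-5, 4, -4, 4, -1, 4)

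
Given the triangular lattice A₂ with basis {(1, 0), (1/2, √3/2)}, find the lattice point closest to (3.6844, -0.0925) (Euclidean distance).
(4, 0)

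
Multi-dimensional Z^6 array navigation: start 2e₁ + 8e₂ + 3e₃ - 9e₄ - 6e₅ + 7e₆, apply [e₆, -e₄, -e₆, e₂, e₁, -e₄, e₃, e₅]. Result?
(3, 9, 4, -11, -5, 7)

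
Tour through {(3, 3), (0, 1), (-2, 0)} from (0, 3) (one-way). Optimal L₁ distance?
11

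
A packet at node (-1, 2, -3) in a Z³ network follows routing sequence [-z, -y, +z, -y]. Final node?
(-1, 0, -3)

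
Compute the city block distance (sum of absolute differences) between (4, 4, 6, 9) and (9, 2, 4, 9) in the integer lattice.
9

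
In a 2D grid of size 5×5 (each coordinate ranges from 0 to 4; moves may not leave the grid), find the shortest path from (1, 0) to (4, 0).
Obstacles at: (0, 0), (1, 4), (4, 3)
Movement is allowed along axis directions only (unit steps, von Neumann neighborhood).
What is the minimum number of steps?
3
(one shortest path: (1, 0) → (2, 0) → (3, 0) → (4, 0))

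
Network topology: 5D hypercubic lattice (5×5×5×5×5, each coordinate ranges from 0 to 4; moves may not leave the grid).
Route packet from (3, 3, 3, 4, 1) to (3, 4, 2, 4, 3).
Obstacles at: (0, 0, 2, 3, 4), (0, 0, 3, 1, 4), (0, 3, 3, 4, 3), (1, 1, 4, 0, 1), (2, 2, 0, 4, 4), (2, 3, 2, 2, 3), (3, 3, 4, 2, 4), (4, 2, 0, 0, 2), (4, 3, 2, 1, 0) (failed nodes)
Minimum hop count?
4
(one shortest path: (3, 3, 3, 4, 1) → (3, 4, 3, 4, 1) → (3, 4, 2, 4, 1) → (3, 4, 2, 4, 2) → (3, 4, 2, 4, 3))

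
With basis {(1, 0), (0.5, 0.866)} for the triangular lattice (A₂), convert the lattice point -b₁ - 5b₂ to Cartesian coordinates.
(-3.5, -4.33)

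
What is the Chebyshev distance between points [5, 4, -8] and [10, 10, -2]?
6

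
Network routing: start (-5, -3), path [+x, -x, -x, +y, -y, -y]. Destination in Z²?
(-6, -4)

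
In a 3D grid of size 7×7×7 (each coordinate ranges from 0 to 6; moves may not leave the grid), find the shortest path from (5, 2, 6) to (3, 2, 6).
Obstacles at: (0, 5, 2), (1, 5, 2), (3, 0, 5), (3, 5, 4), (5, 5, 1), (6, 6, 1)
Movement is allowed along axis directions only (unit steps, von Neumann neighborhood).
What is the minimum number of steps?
2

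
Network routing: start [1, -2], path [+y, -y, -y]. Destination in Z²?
(1, -3)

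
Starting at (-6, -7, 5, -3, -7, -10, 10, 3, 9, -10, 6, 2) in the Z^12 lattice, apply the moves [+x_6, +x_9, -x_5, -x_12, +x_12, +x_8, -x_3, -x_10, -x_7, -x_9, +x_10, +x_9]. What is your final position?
(-6, -7, 4, -3, -8, -9, 9, 4, 10, -10, 6, 2)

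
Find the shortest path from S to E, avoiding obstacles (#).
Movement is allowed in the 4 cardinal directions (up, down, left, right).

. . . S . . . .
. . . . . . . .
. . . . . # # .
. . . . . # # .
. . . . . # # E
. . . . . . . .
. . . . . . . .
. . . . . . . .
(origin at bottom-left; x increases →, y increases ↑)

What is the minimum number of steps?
8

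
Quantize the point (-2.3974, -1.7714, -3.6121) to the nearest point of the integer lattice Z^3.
(-2, -2, -4)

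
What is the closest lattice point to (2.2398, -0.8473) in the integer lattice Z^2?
(2, -1)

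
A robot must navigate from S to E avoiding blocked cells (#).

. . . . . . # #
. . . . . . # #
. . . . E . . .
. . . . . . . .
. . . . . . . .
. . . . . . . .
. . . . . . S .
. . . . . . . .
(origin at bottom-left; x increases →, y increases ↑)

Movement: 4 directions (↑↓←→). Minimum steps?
6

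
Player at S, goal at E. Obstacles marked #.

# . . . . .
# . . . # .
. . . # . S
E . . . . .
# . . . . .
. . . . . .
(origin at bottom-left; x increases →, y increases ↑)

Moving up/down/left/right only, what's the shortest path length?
6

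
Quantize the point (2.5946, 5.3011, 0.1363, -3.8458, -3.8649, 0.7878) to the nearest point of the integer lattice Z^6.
(3, 5, 0, -4, -4, 1)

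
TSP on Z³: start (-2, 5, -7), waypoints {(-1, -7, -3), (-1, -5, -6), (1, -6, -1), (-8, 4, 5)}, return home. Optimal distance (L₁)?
66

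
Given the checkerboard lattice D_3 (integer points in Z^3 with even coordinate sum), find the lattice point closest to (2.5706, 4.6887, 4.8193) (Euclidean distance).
(2, 5, 5)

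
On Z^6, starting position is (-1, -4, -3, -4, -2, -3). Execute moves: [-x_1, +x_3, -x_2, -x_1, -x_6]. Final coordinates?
(-3, -5, -2, -4, -2, -4)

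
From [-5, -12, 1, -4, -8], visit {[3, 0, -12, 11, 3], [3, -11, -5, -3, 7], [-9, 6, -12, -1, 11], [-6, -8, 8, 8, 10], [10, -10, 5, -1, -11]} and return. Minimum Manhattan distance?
228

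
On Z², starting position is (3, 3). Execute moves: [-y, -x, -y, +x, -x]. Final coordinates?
(2, 1)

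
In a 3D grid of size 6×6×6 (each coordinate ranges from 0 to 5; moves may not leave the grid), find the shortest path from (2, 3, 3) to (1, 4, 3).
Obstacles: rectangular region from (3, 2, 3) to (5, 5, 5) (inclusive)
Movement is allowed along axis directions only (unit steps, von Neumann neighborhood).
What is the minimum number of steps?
2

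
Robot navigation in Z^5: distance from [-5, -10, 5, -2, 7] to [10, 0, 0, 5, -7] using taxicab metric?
51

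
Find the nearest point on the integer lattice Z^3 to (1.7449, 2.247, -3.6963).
(2, 2, -4)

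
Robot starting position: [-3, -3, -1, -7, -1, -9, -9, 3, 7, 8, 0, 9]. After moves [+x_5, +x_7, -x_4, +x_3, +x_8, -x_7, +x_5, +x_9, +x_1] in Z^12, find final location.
(-2, -3, 0, -8, 1, -9, -9, 4, 8, 8, 0, 9)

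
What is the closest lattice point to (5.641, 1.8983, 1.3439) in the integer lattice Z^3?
(6, 2, 1)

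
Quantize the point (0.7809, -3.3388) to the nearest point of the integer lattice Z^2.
(1, -3)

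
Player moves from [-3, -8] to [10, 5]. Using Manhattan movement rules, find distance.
26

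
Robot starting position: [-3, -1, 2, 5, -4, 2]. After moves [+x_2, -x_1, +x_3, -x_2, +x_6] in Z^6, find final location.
(-4, -1, 3, 5, -4, 3)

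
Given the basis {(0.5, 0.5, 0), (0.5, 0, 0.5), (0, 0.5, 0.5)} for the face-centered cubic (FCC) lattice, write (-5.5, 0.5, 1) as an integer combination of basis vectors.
-6b₁ - 5b₂ + 7b₃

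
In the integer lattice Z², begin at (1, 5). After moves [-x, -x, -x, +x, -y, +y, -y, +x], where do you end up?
(0, 4)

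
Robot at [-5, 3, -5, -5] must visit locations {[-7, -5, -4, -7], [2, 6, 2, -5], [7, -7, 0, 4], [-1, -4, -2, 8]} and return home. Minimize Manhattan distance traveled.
100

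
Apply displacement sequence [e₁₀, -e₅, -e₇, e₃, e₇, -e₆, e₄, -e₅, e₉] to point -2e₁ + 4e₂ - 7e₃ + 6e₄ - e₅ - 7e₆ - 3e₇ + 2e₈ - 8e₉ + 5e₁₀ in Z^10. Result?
(-2, 4, -6, 7, -3, -8, -3, 2, -7, 6)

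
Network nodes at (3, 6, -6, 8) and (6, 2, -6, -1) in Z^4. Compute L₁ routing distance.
16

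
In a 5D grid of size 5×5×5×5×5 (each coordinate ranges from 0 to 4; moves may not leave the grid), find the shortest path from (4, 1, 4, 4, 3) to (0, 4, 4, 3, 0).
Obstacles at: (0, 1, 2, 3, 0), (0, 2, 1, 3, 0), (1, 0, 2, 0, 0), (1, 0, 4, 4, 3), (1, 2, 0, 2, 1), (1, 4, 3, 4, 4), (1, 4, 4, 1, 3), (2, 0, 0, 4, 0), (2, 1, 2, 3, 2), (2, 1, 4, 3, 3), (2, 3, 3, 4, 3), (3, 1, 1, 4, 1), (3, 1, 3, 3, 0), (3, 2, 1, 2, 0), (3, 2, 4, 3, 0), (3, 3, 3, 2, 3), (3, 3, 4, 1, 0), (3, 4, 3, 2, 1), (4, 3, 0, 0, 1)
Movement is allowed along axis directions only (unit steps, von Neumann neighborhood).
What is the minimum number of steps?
11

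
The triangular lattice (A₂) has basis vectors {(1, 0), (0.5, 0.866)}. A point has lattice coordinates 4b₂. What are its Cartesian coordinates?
(2, 3.464)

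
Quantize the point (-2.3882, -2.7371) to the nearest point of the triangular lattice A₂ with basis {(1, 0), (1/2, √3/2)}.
(-2.5, -2.598)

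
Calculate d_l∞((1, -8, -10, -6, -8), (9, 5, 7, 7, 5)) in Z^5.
17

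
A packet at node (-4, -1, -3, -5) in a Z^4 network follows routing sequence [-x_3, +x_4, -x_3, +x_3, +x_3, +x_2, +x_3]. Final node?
(-4, 0, -2, -4)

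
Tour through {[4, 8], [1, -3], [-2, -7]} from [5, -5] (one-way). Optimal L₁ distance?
30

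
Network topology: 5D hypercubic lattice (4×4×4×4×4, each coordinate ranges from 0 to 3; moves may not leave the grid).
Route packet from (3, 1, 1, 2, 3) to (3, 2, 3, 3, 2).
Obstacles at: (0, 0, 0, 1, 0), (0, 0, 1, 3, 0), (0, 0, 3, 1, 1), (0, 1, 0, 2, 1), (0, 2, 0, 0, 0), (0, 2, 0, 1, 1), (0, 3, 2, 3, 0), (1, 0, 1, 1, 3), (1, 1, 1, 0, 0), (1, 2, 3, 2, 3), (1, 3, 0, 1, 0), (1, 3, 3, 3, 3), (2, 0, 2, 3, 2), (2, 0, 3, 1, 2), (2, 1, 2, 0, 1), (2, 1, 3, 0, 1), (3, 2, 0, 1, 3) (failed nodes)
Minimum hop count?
5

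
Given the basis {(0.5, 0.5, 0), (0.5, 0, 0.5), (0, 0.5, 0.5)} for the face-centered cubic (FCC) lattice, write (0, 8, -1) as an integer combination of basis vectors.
9b₁ - 9b₂ + 7b₃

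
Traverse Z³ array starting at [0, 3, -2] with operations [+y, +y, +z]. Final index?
(0, 5, -1)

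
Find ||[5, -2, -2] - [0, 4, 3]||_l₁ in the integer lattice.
16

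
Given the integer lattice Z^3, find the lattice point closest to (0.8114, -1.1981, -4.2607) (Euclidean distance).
(1, -1, -4)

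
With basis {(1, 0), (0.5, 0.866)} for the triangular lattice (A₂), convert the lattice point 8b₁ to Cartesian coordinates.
(8, 0)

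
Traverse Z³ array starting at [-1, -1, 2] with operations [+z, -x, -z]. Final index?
(-2, -1, 2)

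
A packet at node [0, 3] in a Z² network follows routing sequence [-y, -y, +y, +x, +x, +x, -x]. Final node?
(2, 2)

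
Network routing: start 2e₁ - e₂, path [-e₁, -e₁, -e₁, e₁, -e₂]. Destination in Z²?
(0, -2)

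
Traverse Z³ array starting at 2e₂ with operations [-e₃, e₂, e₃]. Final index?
(0, 3, 0)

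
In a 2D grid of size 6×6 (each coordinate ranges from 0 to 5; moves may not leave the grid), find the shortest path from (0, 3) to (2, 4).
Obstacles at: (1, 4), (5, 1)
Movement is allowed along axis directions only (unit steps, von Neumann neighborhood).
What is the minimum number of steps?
3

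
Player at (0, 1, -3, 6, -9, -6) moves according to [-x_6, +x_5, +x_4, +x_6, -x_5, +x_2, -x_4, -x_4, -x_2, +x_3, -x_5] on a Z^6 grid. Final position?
(0, 1, -2, 5, -10, -6)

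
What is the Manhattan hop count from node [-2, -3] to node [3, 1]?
9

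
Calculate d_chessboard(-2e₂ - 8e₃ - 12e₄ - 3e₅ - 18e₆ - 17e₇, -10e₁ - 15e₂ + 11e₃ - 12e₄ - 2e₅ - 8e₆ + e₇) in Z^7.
19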